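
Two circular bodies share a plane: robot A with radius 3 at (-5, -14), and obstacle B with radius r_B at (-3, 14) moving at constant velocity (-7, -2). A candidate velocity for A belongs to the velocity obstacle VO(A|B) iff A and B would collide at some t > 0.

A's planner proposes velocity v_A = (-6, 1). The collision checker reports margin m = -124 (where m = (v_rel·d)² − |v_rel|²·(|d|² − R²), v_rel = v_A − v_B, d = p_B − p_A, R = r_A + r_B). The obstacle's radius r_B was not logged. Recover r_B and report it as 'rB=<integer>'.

m = -124
d = (2, 28);  v_rel = (1, 3),  |v_rel|² = 10
v_rel×d = (1)·(28) − (3)·(2) = 22
since m = R²·10 − 22²:  R² = (484 + -124) / 10 = 36
R = √36 = 6  ⇒  r_B = 6 − 3 = 3

rB=3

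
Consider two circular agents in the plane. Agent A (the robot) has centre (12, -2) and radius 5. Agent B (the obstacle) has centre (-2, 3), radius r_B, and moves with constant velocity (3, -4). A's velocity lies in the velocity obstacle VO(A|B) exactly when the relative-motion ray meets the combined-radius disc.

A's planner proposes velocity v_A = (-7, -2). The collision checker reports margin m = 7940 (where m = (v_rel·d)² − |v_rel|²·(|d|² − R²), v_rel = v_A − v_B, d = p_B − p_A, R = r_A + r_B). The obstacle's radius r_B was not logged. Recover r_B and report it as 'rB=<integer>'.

m = 7940
d = (-14, 5);  v_rel = (-10, 2),  |v_rel|² = 104
v_rel×d = (-10)·(5) − (2)·(-14) = -22
since m = R²·104 − (-22)²:  R² = (484 + 7940) / 104 = 81
R = √81 = 9  ⇒  r_B = 9 − 5 = 4

rB=4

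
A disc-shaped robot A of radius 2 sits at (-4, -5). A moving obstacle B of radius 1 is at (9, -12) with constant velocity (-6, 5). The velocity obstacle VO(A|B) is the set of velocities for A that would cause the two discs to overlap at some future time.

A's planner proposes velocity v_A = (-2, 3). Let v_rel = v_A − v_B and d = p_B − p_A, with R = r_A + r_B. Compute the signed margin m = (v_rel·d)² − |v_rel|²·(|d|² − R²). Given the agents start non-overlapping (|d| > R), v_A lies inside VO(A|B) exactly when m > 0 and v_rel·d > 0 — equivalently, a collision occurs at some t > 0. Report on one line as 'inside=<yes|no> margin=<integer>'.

d = (13, -7),  |d|² = 218;  R = 2+1 = 3,  c = 218−3² = 209
v_rel = (4, -2),  |v_rel|² = 20;  v_rel·d = (4)·(13) + (-2)·(-7) = 66
20·t² − 132·t + 209 = 0  ⇒  m = 66² − 20·209 = 176
m = 176 > 0,  v_rel·d = 66 > 0  ⇒  inside

inside=yes margin=176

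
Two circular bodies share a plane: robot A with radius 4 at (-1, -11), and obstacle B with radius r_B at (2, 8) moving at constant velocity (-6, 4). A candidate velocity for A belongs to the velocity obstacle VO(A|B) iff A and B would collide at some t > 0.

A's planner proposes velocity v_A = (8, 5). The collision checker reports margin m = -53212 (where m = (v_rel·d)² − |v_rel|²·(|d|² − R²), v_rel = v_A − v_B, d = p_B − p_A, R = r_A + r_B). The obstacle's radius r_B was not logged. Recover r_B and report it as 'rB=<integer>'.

m = -53212
d = (3, 19);  v_rel = (14, 1),  |v_rel|² = 197
v_rel×d = (14)·(19) − (1)·(3) = 263
since m = R²·197 − 263²:  R² = (69169 + -53212) / 197 = 81
R = √81 = 9  ⇒  r_B = 9 − 4 = 5

rB=5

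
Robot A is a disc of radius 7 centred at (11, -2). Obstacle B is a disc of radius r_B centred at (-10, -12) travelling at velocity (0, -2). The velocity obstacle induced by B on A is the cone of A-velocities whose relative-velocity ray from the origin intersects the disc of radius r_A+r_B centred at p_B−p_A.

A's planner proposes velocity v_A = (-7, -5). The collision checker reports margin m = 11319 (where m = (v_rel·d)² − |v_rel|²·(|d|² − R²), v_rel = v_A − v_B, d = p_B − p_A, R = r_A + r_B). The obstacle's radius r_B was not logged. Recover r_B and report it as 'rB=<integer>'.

m = 11319
d = (-21, -10);  v_rel = (-7, -3),  |v_rel|² = 58
v_rel×d = (-7)·(-10) − (-3)·(-21) = 7
since m = R²·58 − 7²:  R² = (49 + 11319) / 58 = 196
R = √196 = 14  ⇒  r_B = 14 − 7 = 7

rB=7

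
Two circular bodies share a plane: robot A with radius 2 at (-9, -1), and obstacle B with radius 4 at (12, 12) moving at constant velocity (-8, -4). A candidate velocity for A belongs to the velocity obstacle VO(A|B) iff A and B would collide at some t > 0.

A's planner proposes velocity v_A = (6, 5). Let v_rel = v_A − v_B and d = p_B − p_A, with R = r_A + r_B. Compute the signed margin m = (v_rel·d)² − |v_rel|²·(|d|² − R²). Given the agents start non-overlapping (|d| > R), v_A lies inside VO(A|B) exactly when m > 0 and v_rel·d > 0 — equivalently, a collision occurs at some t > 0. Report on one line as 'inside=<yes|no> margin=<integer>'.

d = (21, 13),  |d|² = 610;  R = 2+4 = 6,  c = 610−6² = 574
v_rel = (14, 9),  |v_rel|² = 277;  v_rel·d = (14)·(21) + (9)·(13) = 411
277·t² − 822·t + 574 = 0  ⇒  m = 411² − 277·574 = 9923
m = 9923 > 0,  v_rel·d = 411 > 0  ⇒  inside

inside=yes margin=9923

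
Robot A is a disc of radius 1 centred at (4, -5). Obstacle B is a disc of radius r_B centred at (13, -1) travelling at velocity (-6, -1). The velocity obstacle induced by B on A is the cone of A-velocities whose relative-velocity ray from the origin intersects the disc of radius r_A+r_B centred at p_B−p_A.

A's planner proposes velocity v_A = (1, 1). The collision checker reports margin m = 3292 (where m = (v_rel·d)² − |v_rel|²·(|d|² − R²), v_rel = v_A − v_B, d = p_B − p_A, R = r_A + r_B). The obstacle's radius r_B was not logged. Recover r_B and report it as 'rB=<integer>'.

m = 3292
d = (9, 4);  v_rel = (7, 2),  |v_rel|² = 53
v_rel×d = (7)·(4) − (2)·(9) = 10
since m = R²·53 − 10²:  R² = (100 + 3292) / 53 = 64
R = √64 = 8  ⇒  r_B = 8 − 1 = 7

rB=7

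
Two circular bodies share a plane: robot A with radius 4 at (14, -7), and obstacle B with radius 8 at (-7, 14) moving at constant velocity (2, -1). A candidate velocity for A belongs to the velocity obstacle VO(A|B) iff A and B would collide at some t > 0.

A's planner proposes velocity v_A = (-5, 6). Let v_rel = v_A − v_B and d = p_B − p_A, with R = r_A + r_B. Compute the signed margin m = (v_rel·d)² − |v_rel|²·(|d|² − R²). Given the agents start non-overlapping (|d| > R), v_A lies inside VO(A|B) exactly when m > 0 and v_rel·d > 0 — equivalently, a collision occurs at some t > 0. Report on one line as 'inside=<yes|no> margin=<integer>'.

d = (-21, 21),  |d|² = 882;  R = 4+8 = 12,  c = 882−12² = 738
v_rel = (-7, 7),  |v_rel|² = 98;  v_rel·d = (-7)·(-21) + (7)·(21) = 294
98·t² − 588·t + 738 = 0  ⇒  m = 294² − 98·738 = 14112
m = 14112 > 0,  v_rel·d = 294 > 0  ⇒  inside

inside=yes margin=14112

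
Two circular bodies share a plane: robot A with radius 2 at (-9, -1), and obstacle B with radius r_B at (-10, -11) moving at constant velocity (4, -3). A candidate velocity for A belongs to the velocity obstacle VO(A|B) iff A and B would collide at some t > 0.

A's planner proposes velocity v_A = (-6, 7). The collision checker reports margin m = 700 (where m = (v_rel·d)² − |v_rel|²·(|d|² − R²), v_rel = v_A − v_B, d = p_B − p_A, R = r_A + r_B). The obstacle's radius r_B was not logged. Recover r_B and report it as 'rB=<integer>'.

m = 700
d = (-1, -10);  v_rel = (-10, 10),  |v_rel|² = 200
v_rel×d = (-10)·(-10) − (10)·(-1) = 110
since m = R²·200 − 110²:  R² = (12100 + 700) / 200 = 64
R = √64 = 8  ⇒  r_B = 8 − 2 = 6

rB=6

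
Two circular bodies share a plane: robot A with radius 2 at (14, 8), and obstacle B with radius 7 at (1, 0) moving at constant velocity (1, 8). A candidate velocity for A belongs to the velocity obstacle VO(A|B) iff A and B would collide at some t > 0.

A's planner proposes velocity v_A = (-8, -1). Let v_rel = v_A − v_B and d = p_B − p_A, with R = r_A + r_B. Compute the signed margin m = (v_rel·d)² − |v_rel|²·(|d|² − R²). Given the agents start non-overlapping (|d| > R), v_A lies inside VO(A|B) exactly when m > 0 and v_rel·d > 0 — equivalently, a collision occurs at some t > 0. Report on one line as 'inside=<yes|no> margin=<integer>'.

d = (-13, -8),  |d|² = 233;  R = 2+7 = 9,  c = 233−9² = 152
v_rel = (-9, -9),  |v_rel|² = 162;  v_rel·d = (-9)·(-13) + (-9)·(-8) = 189
162·t² − 378·t + 152 = 0  ⇒  m = 189² − 162·152 = 11097
m = 11097 > 0,  v_rel·d = 189 > 0  ⇒  inside

inside=yes margin=11097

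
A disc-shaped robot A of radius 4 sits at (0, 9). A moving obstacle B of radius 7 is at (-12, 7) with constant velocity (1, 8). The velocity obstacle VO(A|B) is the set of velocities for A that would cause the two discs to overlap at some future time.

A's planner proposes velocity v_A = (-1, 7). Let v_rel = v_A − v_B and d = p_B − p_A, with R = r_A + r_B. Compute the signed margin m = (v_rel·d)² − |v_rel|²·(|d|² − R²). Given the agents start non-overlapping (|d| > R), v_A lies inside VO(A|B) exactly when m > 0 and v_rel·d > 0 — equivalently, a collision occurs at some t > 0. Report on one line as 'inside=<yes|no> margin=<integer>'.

d = (-12, -2),  |d|² = 148;  R = 4+7 = 11,  c = 148−11² = 27
v_rel = (-2, -1),  |v_rel|² = 5;  v_rel·d = (-2)·(-12) + (-1)·(-2) = 26
5·t² − 52·t + 27 = 0  ⇒  m = 26² − 5·27 = 541
m = 541 > 0,  v_rel·d = 26 > 0  ⇒  inside

inside=yes margin=541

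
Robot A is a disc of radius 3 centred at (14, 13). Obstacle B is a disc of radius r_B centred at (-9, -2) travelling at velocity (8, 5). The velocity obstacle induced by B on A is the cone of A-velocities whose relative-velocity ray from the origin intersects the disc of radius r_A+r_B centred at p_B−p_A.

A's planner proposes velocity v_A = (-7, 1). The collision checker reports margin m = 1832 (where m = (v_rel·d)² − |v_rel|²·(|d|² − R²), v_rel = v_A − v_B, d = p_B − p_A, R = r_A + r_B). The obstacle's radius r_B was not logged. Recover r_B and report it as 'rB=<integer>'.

m = 1832
d = (-23, -15);  v_rel = (-15, -4),  |v_rel|² = 241
v_rel×d = (-15)·(-15) − (-4)·(-23) = 133
since m = R²·241 − 133²:  R² = (17689 + 1832) / 241 = 81
R = √81 = 9  ⇒  r_B = 9 − 3 = 6

rB=6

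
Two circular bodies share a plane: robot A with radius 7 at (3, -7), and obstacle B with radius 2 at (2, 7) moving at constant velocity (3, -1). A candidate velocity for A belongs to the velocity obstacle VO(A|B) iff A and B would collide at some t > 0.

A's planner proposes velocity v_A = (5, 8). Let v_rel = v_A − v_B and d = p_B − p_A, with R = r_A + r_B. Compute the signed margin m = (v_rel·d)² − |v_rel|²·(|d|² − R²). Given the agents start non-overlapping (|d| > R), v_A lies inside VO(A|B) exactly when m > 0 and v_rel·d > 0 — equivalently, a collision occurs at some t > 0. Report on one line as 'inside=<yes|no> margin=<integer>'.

d = (-1, 14),  |d|² = 197;  R = 7+2 = 9,  c = 197−9² = 116
v_rel = (2, 9),  |v_rel|² = 85;  v_rel·d = (2)·(-1) + (9)·(14) = 124
85·t² − 248·t + 116 = 0  ⇒  m = 124² − 85·116 = 5516
m = 5516 > 0,  v_rel·d = 124 > 0  ⇒  inside

inside=yes margin=5516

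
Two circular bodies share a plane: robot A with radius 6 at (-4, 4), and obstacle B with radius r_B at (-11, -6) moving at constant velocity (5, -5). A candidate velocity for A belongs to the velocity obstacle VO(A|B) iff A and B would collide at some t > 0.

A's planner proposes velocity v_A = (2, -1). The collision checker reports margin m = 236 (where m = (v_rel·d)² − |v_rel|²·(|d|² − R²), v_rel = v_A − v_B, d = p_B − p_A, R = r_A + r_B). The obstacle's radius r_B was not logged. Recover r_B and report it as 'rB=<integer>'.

m = 236
d = (-7, -10);  v_rel = (-3, 4),  |v_rel|² = 25
v_rel×d = (-3)·(-10) − (4)·(-7) = 58
since m = R²·25 − 58²:  R² = (3364 + 236) / 25 = 144
R = √144 = 12  ⇒  r_B = 12 − 6 = 6

rB=6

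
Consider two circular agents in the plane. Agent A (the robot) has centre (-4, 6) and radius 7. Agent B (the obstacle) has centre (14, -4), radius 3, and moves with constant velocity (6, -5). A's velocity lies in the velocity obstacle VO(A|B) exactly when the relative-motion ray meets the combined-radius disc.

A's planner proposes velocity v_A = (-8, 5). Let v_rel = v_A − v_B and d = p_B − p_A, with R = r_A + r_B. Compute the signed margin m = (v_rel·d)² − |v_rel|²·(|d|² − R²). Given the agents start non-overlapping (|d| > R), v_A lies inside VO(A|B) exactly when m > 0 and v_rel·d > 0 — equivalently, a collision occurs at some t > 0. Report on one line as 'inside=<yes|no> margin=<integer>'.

d = (18, -10),  |d|² = 424;  R = 7+3 = 10,  c = 424−10² = 324
v_rel = (-14, 10),  |v_rel|² = 296;  v_rel·d = (-14)·(18) + (10)·(-10) = -352
296·t² + 704·t + 324 = 0  ⇒  m = (-352)² − 296·324 = 28000
m = 28000 > 0,  v_rel·d = -352 < 0  ⇒  outside

inside=no margin=28000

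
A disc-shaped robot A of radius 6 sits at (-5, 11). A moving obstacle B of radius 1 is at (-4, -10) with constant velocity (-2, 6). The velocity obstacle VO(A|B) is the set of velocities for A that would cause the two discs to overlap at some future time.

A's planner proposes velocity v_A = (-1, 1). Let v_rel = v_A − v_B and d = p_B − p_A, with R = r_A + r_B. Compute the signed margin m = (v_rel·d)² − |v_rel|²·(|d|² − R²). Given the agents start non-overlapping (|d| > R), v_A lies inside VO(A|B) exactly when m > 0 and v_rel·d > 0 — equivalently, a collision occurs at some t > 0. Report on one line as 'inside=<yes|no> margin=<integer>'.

d = (1, -21),  |d|² = 442;  R = 6+1 = 7,  c = 442−7² = 393
v_rel = (1, -5),  |v_rel|² = 26;  v_rel·d = (1)·(1) + (-5)·(-21) = 106
26·t² − 212·t + 393 = 0  ⇒  m = 106² − 26·393 = 1018
m = 1018 > 0,  v_rel·d = 106 > 0  ⇒  inside

inside=yes margin=1018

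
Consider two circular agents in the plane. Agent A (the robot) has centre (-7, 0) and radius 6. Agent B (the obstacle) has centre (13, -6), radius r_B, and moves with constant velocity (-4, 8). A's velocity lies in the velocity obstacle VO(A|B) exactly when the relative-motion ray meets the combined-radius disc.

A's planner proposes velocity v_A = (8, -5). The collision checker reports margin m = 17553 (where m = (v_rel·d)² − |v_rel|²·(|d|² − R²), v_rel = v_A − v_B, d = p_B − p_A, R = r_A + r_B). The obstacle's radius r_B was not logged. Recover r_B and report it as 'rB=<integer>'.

m = 17553
d = (20, -6);  v_rel = (12, -13),  |v_rel|² = 313
v_rel×d = (12)·(-6) − (-13)·(20) = 188
since m = R²·313 − 188²:  R² = (35344 + 17553) / 313 = 169
R = √169 = 13  ⇒  r_B = 13 − 6 = 7

rB=7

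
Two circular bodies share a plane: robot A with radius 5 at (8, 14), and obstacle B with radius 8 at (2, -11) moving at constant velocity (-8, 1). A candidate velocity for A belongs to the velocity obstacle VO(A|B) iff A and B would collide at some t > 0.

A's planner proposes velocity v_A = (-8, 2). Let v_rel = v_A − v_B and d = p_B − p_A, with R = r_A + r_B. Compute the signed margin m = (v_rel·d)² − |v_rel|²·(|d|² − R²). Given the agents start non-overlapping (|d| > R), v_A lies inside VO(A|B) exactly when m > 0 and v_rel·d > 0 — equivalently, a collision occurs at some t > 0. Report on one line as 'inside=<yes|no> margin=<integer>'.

d = (-6, -25),  |d|² = 661;  R = 5+8 = 13,  c = 661−13² = 492
v_rel = (0, 1),  |v_rel|² = 1;  v_rel·d = (0)·(-6) + (1)·(-25) = -25
1·t² + 50·t + 492 = 0  ⇒  m = (-25)² − 1·492 = 133
m = 133 > 0,  v_rel·d = -25 < 0  ⇒  outside

inside=no margin=133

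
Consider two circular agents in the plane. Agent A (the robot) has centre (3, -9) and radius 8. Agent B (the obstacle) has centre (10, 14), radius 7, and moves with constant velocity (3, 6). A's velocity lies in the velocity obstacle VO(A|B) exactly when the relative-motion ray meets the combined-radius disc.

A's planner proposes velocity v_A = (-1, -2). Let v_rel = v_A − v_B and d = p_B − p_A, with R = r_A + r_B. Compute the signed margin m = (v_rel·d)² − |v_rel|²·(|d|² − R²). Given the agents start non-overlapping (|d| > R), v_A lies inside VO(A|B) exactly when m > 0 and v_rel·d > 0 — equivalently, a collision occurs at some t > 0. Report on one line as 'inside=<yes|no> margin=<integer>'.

d = (7, 23),  |d|² = 578;  R = 8+7 = 15,  c = 578−15² = 353
v_rel = (-4, -8),  |v_rel|² = 80;  v_rel·d = (-4)·(7) + (-8)·(23) = -212
80·t² + 424·t + 353 = 0  ⇒  m = (-212)² − 80·353 = 16704
m = 16704 > 0,  v_rel·d = -212 < 0  ⇒  outside

inside=no margin=16704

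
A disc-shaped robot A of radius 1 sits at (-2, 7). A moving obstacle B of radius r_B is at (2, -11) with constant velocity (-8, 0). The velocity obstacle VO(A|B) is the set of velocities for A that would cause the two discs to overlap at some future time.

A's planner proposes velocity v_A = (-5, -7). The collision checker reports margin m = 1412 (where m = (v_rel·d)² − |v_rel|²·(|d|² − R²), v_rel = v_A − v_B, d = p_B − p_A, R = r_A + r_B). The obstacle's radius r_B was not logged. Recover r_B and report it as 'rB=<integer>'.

m = 1412
d = (4, -18);  v_rel = (3, -7),  |v_rel|² = 58
v_rel×d = (3)·(-18) − (-7)·(4) = -26
since m = R²·58 − (-26)²:  R² = (676 + 1412) / 58 = 36
R = √36 = 6  ⇒  r_B = 6 − 1 = 5

rB=5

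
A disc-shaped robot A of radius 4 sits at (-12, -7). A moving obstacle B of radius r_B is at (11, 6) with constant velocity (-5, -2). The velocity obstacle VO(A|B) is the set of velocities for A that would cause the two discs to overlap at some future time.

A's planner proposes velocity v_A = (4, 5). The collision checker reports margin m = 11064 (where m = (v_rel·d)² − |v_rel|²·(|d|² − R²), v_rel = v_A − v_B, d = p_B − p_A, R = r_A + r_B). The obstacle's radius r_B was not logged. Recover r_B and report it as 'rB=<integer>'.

m = 11064
d = (23, 13);  v_rel = (9, 7),  |v_rel|² = 130
v_rel×d = (9)·(13) − (7)·(23) = -44
since m = R²·130 − (-44)²:  R² = (1936 + 11064) / 130 = 100
R = √100 = 10  ⇒  r_B = 10 − 4 = 6

rB=6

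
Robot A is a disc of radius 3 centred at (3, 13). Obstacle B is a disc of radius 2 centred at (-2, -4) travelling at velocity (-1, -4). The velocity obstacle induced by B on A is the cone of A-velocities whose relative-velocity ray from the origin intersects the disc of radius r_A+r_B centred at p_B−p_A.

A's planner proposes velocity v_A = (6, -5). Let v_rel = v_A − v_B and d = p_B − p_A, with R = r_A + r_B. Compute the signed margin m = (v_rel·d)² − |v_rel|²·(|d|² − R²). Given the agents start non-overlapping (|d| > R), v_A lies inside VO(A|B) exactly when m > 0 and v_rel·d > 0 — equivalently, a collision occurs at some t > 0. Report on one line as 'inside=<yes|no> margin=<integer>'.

d = (-5, -17),  |d|² = 314;  R = 3+2 = 5,  c = 314−5² = 289
v_rel = (7, -1),  |v_rel|² = 50;  v_rel·d = (7)·(-5) + (-1)·(-17) = -18
50·t² + 36·t + 289 = 0  ⇒  m = (-18)² − 50·289 = -14126
m = -14126 < 0,  v_rel·d = -18 < 0  ⇒  outside

inside=no margin=-14126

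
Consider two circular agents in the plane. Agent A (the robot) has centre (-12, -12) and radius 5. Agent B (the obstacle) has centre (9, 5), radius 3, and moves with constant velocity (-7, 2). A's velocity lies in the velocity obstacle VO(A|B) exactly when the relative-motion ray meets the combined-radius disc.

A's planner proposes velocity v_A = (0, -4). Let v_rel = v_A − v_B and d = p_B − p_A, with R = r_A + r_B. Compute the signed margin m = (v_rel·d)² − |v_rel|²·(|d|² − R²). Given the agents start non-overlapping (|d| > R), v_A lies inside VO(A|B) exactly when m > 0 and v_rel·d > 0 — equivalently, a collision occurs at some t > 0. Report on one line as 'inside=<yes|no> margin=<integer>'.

d = (21, 17),  |d|² = 730;  R = 5+3 = 8,  c = 730−8² = 666
v_rel = (7, -6),  |v_rel|² = 85;  v_rel·d = (7)·(21) + (-6)·(17) = 45
85·t² − 90·t + 666 = 0  ⇒  m = 45² − 85·666 = -54585
m = -54585 < 0,  v_rel·d = 45 > 0  ⇒  outside

inside=no margin=-54585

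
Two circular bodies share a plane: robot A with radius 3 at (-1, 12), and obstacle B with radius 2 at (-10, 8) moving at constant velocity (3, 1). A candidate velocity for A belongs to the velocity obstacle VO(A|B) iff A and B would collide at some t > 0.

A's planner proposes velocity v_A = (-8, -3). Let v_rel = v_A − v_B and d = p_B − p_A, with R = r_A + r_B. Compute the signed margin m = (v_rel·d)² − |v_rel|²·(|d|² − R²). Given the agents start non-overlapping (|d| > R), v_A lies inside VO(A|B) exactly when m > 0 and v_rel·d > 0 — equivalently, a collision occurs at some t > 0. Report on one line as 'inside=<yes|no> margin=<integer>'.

d = (-9, -4),  |d|² = 97;  R = 3+2 = 5,  c = 97−5² = 72
v_rel = (-11, -4),  |v_rel|² = 137;  v_rel·d = (-11)·(-9) + (-4)·(-4) = 115
137·t² − 230·t + 72 = 0  ⇒  m = 115² − 137·72 = 3361
m = 3361 > 0,  v_rel·d = 115 > 0  ⇒  inside

inside=yes margin=3361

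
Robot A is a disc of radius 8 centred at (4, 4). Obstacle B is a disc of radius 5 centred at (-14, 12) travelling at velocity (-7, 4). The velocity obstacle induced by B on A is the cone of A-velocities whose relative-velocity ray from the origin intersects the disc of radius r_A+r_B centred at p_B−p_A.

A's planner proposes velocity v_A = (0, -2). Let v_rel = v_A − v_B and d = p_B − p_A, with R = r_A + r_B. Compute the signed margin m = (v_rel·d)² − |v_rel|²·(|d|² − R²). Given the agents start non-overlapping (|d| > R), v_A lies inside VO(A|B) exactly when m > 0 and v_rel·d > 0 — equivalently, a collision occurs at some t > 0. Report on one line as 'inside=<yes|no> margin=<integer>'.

d = (-18, 8),  |d|² = 388;  R = 8+5 = 13,  c = 388−13² = 219
v_rel = (7, -6),  |v_rel|² = 85;  v_rel·d = (7)·(-18) + (-6)·(8) = -174
85·t² + 348·t + 219 = 0  ⇒  m = (-174)² − 85·219 = 11661
m = 11661 > 0,  v_rel·d = -174 < 0  ⇒  outside

inside=no margin=11661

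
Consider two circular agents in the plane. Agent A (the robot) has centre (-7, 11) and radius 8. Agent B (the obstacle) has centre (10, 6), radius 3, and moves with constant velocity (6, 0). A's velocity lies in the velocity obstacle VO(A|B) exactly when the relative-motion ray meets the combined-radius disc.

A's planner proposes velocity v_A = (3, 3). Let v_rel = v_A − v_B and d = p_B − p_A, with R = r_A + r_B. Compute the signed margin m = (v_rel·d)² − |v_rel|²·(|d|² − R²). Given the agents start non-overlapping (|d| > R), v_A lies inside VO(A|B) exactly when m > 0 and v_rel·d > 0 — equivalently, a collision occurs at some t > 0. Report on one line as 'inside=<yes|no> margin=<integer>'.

d = (17, -5),  |d|² = 314;  R = 8+3 = 11,  c = 314−11² = 193
v_rel = (-3, 3),  |v_rel|² = 18;  v_rel·d = (-3)·(17) + (3)·(-5) = -66
18·t² + 132·t + 193 = 0  ⇒  m = (-66)² − 18·193 = 882
m = 882 > 0,  v_rel·d = -66 < 0  ⇒  outside

inside=no margin=882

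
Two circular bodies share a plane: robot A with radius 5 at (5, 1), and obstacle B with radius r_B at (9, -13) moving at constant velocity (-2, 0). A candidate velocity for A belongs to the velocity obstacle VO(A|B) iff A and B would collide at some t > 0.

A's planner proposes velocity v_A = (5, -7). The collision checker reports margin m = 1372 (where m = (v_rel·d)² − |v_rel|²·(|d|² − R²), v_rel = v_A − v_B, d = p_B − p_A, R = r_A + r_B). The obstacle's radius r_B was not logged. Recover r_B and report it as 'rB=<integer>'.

m = 1372
d = (4, -14);  v_rel = (7, -7),  |v_rel|² = 98
v_rel×d = (7)·(-14) − (-7)·(4) = -70
since m = R²·98 − (-70)²:  R² = (4900 + 1372) / 98 = 64
R = √64 = 8  ⇒  r_B = 8 − 5 = 3

rB=3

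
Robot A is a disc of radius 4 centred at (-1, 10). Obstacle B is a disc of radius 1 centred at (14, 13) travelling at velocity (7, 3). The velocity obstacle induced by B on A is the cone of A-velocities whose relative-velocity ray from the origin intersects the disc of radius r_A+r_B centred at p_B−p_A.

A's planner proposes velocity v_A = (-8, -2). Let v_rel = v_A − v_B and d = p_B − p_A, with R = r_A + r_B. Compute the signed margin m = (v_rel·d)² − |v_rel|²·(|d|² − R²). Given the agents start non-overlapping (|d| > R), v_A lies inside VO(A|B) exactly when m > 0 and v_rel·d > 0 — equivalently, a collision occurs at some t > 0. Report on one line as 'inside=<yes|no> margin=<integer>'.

d = (15, 3),  |d|² = 234;  R = 4+1 = 5,  c = 234−5² = 209
v_rel = (-15, -5),  |v_rel|² = 250;  v_rel·d = (-15)·(15) + (-5)·(3) = -240
250·t² + 480·t + 209 = 0  ⇒  m = (-240)² − 250·209 = 5350
m = 5350 > 0,  v_rel·d = -240 < 0  ⇒  outside

inside=no margin=5350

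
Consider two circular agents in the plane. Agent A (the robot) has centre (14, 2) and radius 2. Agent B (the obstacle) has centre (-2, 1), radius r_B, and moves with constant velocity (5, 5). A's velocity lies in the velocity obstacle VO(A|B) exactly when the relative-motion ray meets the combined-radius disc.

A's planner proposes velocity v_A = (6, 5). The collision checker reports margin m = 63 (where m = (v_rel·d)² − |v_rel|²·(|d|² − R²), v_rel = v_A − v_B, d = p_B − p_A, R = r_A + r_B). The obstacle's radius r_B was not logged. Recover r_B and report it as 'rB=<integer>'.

m = 63
d = (-16, -1);  v_rel = (1, 0),  |v_rel|² = 1
v_rel×d = (1)·(-1) − (0)·(-16) = -1
since m = R²·1 − (-1)²:  R² = (1 + 63) / 1 = 64
R = √64 = 8  ⇒  r_B = 8 − 2 = 6

rB=6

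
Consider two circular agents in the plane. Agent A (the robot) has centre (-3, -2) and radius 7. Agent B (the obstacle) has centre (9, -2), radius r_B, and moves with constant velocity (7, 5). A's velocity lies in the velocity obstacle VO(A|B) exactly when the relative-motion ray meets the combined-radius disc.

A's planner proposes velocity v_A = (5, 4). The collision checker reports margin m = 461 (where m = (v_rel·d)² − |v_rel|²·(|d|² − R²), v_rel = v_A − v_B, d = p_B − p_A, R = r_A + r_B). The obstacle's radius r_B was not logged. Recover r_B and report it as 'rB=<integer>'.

m = 461
d = (12, 0);  v_rel = (-2, -1),  |v_rel|² = 5
v_rel×d = (-2)·(0) − (-1)·(12) = 12
since m = R²·5 − 12²:  R² = (144 + 461) / 5 = 121
R = √121 = 11  ⇒  r_B = 11 − 7 = 4

rB=4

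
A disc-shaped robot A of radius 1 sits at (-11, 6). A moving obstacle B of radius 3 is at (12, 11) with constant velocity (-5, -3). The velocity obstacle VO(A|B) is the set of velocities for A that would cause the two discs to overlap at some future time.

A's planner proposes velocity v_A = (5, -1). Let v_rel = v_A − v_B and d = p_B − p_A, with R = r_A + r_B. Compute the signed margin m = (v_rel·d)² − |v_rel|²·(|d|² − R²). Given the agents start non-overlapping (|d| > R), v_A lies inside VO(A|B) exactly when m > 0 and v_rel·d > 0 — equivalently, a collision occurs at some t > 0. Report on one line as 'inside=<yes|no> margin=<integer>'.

d = (23, 5),  |d|² = 554;  R = 1+3 = 4,  c = 554−4² = 538
v_rel = (10, 2),  |v_rel|² = 104;  v_rel·d = (10)·(23) + (2)·(5) = 240
104·t² − 480·t + 538 = 0  ⇒  m = 240² − 104·538 = 1648
m = 1648 > 0,  v_rel·d = 240 > 0  ⇒  inside

inside=yes margin=1648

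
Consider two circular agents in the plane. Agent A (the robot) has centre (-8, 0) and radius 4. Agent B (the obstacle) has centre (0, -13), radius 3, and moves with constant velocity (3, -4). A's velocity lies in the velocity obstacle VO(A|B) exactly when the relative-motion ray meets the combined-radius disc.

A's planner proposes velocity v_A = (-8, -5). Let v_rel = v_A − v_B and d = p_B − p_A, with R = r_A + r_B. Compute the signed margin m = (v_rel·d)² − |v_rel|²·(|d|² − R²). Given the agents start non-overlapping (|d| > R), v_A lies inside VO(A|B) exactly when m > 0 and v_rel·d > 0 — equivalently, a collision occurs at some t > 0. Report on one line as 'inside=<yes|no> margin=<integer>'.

d = (8, -13),  |d|² = 233;  R = 4+3 = 7,  c = 233−7² = 184
v_rel = (-11, -1),  |v_rel|² = 122;  v_rel·d = (-11)·(8) + (-1)·(-13) = -75
122·t² + 150·t + 184 = 0  ⇒  m = (-75)² − 122·184 = -16823
m = -16823 < 0,  v_rel·d = -75 < 0  ⇒  outside

inside=no margin=-16823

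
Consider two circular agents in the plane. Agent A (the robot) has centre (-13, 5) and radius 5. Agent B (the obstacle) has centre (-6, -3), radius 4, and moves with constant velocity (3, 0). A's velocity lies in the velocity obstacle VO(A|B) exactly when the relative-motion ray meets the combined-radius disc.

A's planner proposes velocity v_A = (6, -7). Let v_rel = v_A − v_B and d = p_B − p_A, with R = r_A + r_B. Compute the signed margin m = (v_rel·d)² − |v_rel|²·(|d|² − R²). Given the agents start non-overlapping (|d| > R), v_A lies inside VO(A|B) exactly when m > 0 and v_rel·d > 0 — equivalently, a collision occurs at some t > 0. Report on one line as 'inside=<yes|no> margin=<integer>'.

d = (7, -8),  |d|² = 113;  R = 5+4 = 9,  c = 113−9² = 32
v_rel = (3, -7),  |v_rel|² = 58;  v_rel·d = (3)·(7) + (-7)·(-8) = 77
58·t² − 154·t + 32 = 0  ⇒  m = 77² − 58·32 = 4073
m = 4073 > 0,  v_rel·d = 77 > 0  ⇒  inside

inside=yes margin=4073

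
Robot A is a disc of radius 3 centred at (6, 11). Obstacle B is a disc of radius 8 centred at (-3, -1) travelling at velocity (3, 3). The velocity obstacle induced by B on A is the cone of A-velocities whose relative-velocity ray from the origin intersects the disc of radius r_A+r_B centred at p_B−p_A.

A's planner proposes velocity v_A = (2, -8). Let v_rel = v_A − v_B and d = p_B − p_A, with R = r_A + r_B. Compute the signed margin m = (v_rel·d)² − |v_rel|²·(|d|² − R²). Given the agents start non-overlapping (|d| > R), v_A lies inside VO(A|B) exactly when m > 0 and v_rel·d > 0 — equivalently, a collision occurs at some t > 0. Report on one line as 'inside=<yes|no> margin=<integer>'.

d = (-9, -12),  |d|² = 225;  R = 3+8 = 11,  c = 225−11² = 104
v_rel = (-1, -11),  |v_rel|² = 122;  v_rel·d = (-1)·(-9) + (-11)·(-12) = 141
122·t² − 282·t + 104 = 0  ⇒  m = 141² − 122·104 = 7193
m = 7193 > 0,  v_rel·d = 141 > 0  ⇒  inside

inside=yes margin=7193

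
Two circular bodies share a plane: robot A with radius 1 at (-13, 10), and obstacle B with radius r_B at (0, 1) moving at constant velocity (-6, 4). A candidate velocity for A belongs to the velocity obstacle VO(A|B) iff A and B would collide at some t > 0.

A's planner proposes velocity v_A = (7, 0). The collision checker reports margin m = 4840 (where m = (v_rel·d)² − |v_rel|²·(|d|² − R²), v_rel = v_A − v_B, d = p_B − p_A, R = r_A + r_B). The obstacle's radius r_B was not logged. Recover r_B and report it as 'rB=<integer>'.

m = 4840
d = (13, -9);  v_rel = (13, -4),  |v_rel|² = 185
v_rel×d = (13)·(-9) − (-4)·(13) = -65
since m = R²·185 − (-65)²:  R² = (4225 + 4840) / 185 = 49
R = √49 = 7  ⇒  r_B = 7 − 1 = 6

rB=6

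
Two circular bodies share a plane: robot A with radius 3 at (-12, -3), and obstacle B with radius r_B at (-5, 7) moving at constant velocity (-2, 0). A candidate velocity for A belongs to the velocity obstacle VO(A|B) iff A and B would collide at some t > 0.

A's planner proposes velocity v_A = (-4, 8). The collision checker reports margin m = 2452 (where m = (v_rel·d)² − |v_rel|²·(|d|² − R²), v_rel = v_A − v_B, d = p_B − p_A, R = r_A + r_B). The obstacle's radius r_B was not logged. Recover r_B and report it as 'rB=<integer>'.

m = 2452
d = (7, 10);  v_rel = (-2, 8),  |v_rel|² = 68
v_rel×d = (-2)·(10) − (8)·(7) = -76
since m = R²·68 − (-76)²:  R² = (5776 + 2452) / 68 = 121
R = √121 = 11  ⇒  r_B = 11 − 3 = 8

rB=8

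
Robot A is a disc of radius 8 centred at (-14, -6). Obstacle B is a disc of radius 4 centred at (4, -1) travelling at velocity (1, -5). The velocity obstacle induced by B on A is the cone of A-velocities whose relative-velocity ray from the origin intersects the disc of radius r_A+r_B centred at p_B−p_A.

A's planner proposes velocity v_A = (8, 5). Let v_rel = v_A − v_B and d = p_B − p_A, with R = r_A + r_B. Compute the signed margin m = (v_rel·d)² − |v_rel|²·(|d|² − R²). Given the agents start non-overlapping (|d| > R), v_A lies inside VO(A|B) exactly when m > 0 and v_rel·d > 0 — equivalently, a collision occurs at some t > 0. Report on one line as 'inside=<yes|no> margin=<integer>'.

d = (18, 5),  |d|² = 349;  R = 8+4 = 12,  c = 349−12² = 205
v_rel = (7, 10),  |v_rel|² = 149;  v_rel·d = (7)·(18) + (10)·(5) = 176
149·t² − 352·t + 205 = 0  ⇒  m = 176² − 149·205 = 431
m = 431 > 0,  v_rel·d = 176 > 0  ⇒  inside

inside=yes margin=431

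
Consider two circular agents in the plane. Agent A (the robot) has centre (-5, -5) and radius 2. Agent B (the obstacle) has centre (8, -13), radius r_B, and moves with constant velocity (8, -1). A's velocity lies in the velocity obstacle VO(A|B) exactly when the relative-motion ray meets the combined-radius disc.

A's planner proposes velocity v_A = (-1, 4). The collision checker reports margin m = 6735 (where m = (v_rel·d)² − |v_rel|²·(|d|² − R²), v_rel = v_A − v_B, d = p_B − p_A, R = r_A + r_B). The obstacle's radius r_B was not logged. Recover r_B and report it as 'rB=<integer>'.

m = 6735
d = (13, -8);  v_rel = (-9, 5),  |v_rel|² = 106
v_rel×d = (-9)·(-8) − (5)·(13) = 7
since m = R²·106 − 7²:  R² = (49 + 6735) / 106 = 64
R = √64 = 8  ⇒  r_B = 8 − 2 = 6

rB=6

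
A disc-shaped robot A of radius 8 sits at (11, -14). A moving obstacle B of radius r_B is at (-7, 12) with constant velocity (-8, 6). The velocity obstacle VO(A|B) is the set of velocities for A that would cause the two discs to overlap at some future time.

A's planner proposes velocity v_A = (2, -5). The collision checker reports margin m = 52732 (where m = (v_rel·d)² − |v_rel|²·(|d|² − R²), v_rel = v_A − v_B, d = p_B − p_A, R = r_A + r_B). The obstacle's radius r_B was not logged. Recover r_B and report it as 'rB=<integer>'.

m = 52732
d = (-18, 26);  v_rel = (10, -11),  |v_rel|² = 221
v_rel×d = (10)·(26) − (-11)·(-18) = 62
since m = R²·221 − 62²:  R² = (3844 + 52732) / 221 = 256
R = √256 = 16  ⇒  r_B = 16 − 8 = 8

rB=8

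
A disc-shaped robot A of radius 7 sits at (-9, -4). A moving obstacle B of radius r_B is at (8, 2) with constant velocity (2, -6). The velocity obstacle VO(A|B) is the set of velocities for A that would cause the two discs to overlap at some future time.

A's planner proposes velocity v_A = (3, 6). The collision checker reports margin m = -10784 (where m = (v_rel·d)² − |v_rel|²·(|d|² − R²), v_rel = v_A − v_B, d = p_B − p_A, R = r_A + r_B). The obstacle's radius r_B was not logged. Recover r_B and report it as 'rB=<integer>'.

m = -10784
d = (17, 6);  v_rel = (1, 12),  |v_rel|² = 145
v_rel×d = (1)·(6) − (12)·(17) = -198
since m = R²·145 − (-198)²:  R² = (39204 + -10784) / 145 = 196
R = √196 = 14  ⇒  r_B = 14 − 7 = 7

rB=7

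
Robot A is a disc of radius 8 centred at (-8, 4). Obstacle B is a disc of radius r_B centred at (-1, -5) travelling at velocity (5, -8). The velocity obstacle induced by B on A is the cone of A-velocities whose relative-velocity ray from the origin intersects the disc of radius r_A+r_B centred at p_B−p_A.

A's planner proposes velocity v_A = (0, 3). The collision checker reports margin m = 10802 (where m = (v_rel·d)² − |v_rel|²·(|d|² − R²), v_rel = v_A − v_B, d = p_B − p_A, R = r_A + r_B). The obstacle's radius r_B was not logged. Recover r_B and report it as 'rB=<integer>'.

m = 10802
d = (7, -9);  v_rel = (-5, 11),  |v_rel|² = 146
v_rel×d = (-5)·(-9) − (11)·(7) = -32
since m = R²·146 − (-32)²:  R² = (1024 + 10802) / 146 = 81
R = √81 = 9  ⇒  r_B = 9 − 8 = 1

rB=1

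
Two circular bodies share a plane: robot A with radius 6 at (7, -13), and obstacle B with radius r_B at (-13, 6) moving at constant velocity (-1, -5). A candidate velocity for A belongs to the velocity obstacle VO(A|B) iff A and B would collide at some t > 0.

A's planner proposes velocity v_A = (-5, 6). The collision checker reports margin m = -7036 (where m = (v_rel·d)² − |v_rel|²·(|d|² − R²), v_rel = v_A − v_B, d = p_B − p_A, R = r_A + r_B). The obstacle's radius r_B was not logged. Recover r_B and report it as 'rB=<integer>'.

m = -7036
d = (-20, 19);  v_rel = (-4, 11),  |v_rel|² = 137
v_rel×d = (-4)·(19) − (11)·(-20) = 144
since m = R²·137 − 144²:  R² = (20736 + -7036) / 137 = 100
R = √100 = 10  ⇒  r_B = 10 − 6 = 4

rB=4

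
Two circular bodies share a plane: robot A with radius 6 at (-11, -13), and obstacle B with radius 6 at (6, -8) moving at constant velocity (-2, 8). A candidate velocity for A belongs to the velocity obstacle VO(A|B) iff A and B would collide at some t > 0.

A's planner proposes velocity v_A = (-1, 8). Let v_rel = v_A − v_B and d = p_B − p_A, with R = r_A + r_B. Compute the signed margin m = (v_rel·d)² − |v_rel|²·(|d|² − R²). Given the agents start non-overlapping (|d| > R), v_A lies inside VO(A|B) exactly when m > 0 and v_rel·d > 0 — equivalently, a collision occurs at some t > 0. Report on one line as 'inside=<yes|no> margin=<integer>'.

d = (17, 5),  |d|² = 314;  R = 6+6 = 12,  c = 314−12² = 170
v_rel = (1, 0),  |v_rel|² = 1;  v_rel·d = (1)·(17) + (0)·(5) = 17
1·t² − 34·t + 170 = 0  ⇒  m = 17² − 1·170 = 119
m = 119 > 0,  v_rel·d = 17 > 0  ⇒  inside

inside=yes margin=119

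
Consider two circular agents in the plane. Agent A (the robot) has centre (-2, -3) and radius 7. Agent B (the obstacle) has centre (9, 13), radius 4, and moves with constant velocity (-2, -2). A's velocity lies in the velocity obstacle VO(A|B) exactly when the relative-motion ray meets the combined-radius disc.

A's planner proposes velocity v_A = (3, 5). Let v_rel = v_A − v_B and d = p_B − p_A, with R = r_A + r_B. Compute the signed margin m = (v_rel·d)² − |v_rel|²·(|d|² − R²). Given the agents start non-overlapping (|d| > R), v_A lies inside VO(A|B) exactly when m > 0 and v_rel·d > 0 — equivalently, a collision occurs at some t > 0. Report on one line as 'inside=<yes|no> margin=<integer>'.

d = (11, 16),  |d|² = 377;  R = 7+4 = 11,  c = 377−11² = 256
v_rel = (5, 7),  |v_rel|² = 74;  v_rel·d = (5)·(11) + (7)·(16) = 167
74·t² − 334·t + 256 = 0  ⇒  m = 167² − 74·256 = 8945
m = 8945 > 0,  v_rel·d = 167 > 0  ⇒  inside

inside=yes margin=8945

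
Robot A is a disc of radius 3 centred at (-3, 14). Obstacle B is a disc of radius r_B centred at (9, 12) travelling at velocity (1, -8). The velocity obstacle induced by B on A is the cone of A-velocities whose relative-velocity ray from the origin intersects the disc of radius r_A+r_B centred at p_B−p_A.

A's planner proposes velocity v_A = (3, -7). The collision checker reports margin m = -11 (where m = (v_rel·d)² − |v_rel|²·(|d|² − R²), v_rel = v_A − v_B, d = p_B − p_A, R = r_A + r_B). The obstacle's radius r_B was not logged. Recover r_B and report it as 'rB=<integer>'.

m = -11
d = (12, -2);  v_rel = (2, 1),  |v_rel|² = 5
v_rel×d = (2)·(-2) − (1)·(12) = -16
since m = R²·5 − (-16)²:  R² = (256 + -11) / 5 = 49
R = √49 = 7  ⇒  r_B = 7 − 3 = 4

rB=4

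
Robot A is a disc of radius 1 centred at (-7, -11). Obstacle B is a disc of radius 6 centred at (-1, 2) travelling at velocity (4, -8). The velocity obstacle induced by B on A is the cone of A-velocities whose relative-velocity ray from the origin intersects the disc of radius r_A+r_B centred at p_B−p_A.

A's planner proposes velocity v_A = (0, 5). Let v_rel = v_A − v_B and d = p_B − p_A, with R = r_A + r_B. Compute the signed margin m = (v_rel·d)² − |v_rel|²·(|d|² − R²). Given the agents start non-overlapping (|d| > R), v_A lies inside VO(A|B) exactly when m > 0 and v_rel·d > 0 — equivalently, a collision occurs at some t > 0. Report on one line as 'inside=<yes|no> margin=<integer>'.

d = (6, 13),  |d|² = 205;  R = 1+6 = 7,  c = 205−7² = 156
v_rel = (-4, 13),  |v_rel|² = 185;  v_rel·d = (-4)·(6) + (13)·(13) = 145
185·t² − 290·t + 156 = 0  ⇒  m = 145² − 185·156 = -7835
m = -7835 < 0,  v_rel·d = 145 > 0  ⇒  outside

inside=no margin=-7835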